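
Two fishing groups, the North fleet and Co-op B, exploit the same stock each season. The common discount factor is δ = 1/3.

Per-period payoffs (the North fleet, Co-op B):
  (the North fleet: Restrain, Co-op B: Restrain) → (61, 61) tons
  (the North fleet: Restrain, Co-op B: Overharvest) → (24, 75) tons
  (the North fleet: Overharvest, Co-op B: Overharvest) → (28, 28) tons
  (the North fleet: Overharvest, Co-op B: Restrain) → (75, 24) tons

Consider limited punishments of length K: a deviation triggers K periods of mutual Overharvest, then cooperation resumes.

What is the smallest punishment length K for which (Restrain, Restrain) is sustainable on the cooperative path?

2

No profitable deviation requires (61−28)(δ+…+δ^K) ≥ 75−61, i.e. δ+…+δ^K ≥ 14/33 ≈ 0.4242.
With δ = 1/3, the partial sums are K=1: 0.3333, K=2: 0.4444.
K = 2 is the first length at which the sum reaches 0.4242.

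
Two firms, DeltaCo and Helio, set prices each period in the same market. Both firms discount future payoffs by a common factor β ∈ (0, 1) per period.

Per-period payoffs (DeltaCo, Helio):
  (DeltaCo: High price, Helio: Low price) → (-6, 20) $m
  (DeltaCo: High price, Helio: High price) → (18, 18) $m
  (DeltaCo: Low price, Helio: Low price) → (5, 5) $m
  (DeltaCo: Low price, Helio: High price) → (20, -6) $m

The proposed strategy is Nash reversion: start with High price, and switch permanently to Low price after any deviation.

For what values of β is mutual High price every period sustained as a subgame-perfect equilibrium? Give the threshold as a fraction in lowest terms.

2/15

18/(1−β) ≥ 20 + 5β/(1−β)
18 ≥ 20 − 15β
β ≥ 2/15.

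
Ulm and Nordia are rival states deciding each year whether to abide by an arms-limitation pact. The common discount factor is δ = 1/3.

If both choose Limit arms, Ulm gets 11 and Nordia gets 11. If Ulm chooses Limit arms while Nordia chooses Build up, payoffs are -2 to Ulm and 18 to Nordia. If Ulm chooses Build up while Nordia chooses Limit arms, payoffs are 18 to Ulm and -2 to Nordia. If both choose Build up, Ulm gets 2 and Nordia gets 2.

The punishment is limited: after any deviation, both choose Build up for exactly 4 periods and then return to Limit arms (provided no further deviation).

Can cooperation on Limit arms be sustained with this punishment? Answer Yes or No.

No

A one-shot deviation gives 18 now, then 2 for 4 periods, then back to 11.
Gain from deviating: (18−11) today; loss: (11−2) in each of the next 4 periods.
No-deviation condition: (11−2)(δ+…+δ^4) ≥ 18−11, i.e. δ+…+δ^4 ≥ 7/9.
At δ = 1/3: δ+…+δ^4 = 0.4938 < 0.7778.
So cooperation is not sustainable.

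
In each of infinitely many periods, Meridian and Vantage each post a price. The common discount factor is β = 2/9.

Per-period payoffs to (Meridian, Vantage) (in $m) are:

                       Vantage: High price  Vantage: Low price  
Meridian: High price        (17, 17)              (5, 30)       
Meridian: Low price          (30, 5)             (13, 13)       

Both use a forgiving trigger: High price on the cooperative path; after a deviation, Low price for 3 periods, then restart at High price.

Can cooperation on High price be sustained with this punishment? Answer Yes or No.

No

A one-shot deviation gives 30 now, then 13 for 3 periods, then back to 17.
Gain from deviating: (30−17) today; loss: (17−13) in each of the next 3 periods.
No-deviation condition: (17−13)(β+…+β^3) ≥ 30−17, i.e. β+…+β^3 ≥ 13/4.
At β = 2/9: β+…+β^3 = 0.2826 < 3.2500.
So cooperation is not sustainable.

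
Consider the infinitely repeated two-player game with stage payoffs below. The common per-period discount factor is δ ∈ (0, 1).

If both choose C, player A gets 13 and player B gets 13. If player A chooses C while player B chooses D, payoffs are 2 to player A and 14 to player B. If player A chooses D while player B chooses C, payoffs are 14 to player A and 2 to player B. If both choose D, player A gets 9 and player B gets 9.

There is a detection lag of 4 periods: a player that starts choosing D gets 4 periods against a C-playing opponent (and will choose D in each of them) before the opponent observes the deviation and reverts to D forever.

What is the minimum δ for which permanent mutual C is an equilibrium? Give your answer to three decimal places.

0.669

The best deviation is to choose D for all 4 undetected periods, earning 14 each, then 9 forever once detected.
Deviation value: 14(1−δ^4)/(1−δ) + 9δ^4/(1−δ); cooperation value: 13/(1−δ).
IC: 13 ≥ 14(1−δ^4) + 9δ^4 = 14 − 5δ^4.
So δ^4 ≥ 1/5, giving δ ≥ (1/5)^(1/4) ≈ 0.669.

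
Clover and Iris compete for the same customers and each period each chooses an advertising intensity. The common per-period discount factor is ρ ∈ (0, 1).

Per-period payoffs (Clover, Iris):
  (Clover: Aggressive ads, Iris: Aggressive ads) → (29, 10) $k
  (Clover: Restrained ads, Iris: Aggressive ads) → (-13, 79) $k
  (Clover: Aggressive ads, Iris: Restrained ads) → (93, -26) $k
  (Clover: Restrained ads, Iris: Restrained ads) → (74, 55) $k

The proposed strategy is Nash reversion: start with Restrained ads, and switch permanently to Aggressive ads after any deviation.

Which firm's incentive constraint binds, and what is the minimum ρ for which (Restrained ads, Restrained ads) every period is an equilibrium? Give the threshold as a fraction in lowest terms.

Clover: cooperation gives 74 each period; deviation gives 93 once then 29 forever.
  74/(1−ρ) ≥ 93 + 29ρ/(1−ρ) ⇒ ρ ≥ 19/64.
Iris: cooperation gives 55 each period; deviation gives 79 once then 10 forever.
  ρ ≥ 24/69 = 8/23.
Both must hold, so the binding constraint is Iris's: ρ ≥ 8/23.

Iris; ρ ≥ 8/23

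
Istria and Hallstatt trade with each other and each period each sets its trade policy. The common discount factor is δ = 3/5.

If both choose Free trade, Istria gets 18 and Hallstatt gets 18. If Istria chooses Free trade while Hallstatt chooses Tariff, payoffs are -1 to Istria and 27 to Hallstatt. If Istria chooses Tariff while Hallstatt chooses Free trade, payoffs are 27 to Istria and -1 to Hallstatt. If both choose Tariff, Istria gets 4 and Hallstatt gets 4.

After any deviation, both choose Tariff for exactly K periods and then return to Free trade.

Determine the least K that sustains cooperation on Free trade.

No profitable deviation requires (18−4)(δ+…+δ^K) ≥ 27−18, i.e. δ+…+δ^K ≥ 9/14 ≈ 0.6429.
With δ = 3/5, the partial sums are K=1: 0.6000, K=2: 0.9600.
K = 2 is the first length at which the sum reaches 0.6429.

2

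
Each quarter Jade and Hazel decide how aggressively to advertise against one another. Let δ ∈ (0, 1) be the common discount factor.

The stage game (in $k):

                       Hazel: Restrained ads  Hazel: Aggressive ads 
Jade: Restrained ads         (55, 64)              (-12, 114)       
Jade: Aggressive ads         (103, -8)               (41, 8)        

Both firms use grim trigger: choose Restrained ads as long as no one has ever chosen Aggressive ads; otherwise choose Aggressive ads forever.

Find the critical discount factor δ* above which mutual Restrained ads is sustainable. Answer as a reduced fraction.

24/31

Jade: cooperation gives 55 each period; deviation gives 103 once then 41 forever.
  55/(1−δ) ≥ 103 + 41δ/(1−δ) ⇒ δ ≥ 48/62 = 24/31.
Hazel: cooperation gives 64 each period; deviation gives 114 once then 8 forever.
  δ ≥ 50/106 = 25/53.
Both must hold, so the binding constraint is Jade's: δ ≥ 24/31.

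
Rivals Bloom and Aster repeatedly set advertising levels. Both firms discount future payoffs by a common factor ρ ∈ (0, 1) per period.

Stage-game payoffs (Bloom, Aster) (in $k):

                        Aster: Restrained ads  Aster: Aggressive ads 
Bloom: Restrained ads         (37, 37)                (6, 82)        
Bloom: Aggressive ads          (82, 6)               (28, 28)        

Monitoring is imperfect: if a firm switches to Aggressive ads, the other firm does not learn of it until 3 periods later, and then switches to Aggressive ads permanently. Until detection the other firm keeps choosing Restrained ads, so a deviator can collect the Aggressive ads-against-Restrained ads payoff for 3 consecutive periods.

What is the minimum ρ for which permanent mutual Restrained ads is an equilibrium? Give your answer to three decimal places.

0.941

Deviating for the 3 undetected periods gains 82−37 = 45 per period over cooperation, then loses 37−28 = 9 per period forever once punishment starts.
Gain: 45(1 + ρ + … + ρ^2); loss: 9·ρ^3/(1−ρ).
No profitable deviation ⇔ 45(1−ρ^3) ≤ 9·ρ^3, i.e. ρ^3 ≥ 45/(45+9) = 5/6.
Hence ρ ≥ (5/6)^(1/3) ≈ 0.941.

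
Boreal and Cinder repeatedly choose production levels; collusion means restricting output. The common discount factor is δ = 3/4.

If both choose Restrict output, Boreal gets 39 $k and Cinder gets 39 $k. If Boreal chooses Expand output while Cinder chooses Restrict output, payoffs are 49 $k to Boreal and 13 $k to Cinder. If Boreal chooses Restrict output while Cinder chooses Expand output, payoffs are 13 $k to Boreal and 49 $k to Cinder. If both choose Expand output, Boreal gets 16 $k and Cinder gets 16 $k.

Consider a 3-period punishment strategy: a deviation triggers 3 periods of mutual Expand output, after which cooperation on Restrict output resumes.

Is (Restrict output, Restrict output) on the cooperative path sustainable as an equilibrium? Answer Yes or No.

IC: δ+…+δ^3 ≥ (49−39)/(39−16) = 10/23.
At δ = 3/4: partial sum = 1.7344 ≥ 0.4348. Cooperation sustainable.

Yes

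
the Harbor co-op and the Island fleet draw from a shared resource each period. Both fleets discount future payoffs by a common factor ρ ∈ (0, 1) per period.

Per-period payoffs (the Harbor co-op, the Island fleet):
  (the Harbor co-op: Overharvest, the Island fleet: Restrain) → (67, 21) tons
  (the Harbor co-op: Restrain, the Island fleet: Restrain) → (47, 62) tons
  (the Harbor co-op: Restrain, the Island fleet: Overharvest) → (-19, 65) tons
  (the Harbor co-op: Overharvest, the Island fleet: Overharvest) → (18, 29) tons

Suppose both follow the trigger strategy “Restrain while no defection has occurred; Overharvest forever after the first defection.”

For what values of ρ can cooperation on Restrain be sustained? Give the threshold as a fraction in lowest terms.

For the Harbor co-op: deviation gain 67−47 = 20, per-period punishment loss 47−18 = 29. IC gives ρ ≥ 20/49.
For the Island fleet: gain 3, loss 33 per period, so ρ ≥ 3/36 = 1/12.
The tighter constraint is the Harbor co-op's, so cooperation needs ρ ≥ 20/49.

20/49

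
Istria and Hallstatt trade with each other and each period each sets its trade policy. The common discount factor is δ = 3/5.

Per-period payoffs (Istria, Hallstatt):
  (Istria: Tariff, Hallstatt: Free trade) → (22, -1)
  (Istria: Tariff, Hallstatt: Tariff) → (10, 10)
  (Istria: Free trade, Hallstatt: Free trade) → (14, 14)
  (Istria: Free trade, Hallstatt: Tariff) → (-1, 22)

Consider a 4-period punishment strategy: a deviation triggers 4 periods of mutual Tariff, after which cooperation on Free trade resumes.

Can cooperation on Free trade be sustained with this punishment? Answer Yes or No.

No

A one-shot deviation gives 22 now, then 10 for 4 periods, then back to 14.
Gain from deviating: (22−14) today; loss: (14−10) in each of the next 4 periods.
No-deviation condition: (14−10)(δ+…+δ^4) ≥ 22−14, i.e. δ+…+δ^4 ≥ 2.
At δ = 3/5: δ+…+δ^4 = 1.3056 < 2.0000.
So cooperation is not sustainable.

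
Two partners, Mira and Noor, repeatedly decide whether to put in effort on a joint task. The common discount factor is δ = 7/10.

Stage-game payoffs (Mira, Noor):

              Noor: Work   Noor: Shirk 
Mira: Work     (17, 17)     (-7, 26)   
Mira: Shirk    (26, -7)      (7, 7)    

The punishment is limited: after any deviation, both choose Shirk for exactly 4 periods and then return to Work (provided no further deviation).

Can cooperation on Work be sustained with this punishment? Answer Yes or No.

IC: δ+…+δ^4 ≥ (26−17)/(17−7) = 9/10.
At δ = 7/10: partial sum = 1.7731 ≥ 0.9000. Cooperation sustainable.

Yes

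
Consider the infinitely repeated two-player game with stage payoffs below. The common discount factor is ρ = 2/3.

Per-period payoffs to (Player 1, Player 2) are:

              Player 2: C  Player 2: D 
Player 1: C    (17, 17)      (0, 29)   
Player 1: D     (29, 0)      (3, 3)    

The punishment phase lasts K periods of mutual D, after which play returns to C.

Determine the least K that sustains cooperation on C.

2

Need Σ_{k=1}^{K} ρ^k ≥ (29−17)/(17−3) = 0.8571 at ρ = 2/3.
At K = 1 the sum is 0.6667 < 0.8571; at K = 2 it is 1.1111 ≥ 0.8571.
So the minimum punishment length is K = 2.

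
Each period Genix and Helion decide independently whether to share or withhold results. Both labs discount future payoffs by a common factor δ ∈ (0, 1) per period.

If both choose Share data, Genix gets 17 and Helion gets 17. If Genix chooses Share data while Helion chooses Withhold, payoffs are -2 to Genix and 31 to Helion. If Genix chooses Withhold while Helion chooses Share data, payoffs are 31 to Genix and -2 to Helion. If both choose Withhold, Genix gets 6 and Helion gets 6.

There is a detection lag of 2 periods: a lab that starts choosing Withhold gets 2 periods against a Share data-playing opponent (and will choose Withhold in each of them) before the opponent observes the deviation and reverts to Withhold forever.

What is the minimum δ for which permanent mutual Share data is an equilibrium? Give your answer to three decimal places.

0.748

The best deviation is to choose Withhold for all 2 undetected periods, earning 31 each, then 6 forever once detected.
Deviation value: 31(1−δ^2)/(1−δ) + 6δ^2/(1−δ); cooperation value: 17/(1−δ).
IC: 17 ≥ 31(1−δ^2) + 6δ^2 = 31 − 25δ^2.
So δ^2 ≥ 14/25, giving δ ≥ (14/25)^(1/2) ≈ 0.748.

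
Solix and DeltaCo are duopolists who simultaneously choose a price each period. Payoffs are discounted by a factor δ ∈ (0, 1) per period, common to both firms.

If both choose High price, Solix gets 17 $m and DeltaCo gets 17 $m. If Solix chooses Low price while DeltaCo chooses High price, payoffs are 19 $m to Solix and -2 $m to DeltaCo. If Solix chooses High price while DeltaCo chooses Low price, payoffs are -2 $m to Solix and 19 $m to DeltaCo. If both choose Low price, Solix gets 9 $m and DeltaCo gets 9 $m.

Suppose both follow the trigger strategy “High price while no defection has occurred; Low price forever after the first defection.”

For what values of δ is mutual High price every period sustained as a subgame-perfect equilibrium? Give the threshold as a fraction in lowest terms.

1/5

Cooperation forever yields 17 each period: 17/(1−δ).
Deviating yields 19 once, then 9 forever: 19 + 9δ/(1−δ).
No profitable deviation requires 17/(1−δ) ≥ 19 + 9δ/(1−δ).
Multiplying by (1−δ): 17 ≥ 19(1−δ) + 9δ = 19 − 10δ.
So 10δ ≥ 2, i.e. δ ≥ 2/10 = 1/5.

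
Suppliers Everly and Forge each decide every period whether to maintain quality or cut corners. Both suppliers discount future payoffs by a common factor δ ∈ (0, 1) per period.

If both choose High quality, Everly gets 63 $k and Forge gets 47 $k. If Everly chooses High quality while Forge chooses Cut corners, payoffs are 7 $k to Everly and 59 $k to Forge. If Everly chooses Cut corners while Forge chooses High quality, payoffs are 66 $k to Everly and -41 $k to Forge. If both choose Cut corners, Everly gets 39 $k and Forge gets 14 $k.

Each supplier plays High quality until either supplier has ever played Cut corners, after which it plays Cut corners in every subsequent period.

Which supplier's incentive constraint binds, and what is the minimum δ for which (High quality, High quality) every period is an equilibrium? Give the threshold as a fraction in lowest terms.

Everly: cooperation gives 63 each period; deviation gives 66 once then 39 forever.
  63/(1−δ) ≥ 66 + 39δ/(1−δ) ⇒ δ ≥ 3/27 = 1/9.
Forge: cooperation gives 47 each period; deviation gives 59 once then 14 forever.
  δ ≥ 12/45 = 4/15.
Both must hold, so the binding constraint is Forge's: δ ≥ 4/15.

Forge; δ ≥ 4/15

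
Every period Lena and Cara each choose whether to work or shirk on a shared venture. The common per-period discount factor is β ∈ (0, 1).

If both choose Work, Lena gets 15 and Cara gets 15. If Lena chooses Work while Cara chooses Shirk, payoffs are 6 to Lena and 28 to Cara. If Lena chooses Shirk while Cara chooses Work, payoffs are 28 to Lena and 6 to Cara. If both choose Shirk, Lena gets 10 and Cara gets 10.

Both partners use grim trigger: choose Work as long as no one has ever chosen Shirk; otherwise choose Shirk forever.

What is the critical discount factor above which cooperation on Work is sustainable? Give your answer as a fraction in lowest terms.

One-period gain from deviating is 28 − 15 = 13. The loss is 15 − 10 = 5 in every subsequent period, with present value 5·β/(1−β).
Deviation is unprofitable when 5·β/(1−β) ≥ 13, i.e. β/(1−β) ≥ 13/5.
Equivalently β ≥ 13/(13+5) = 13/18.

13/18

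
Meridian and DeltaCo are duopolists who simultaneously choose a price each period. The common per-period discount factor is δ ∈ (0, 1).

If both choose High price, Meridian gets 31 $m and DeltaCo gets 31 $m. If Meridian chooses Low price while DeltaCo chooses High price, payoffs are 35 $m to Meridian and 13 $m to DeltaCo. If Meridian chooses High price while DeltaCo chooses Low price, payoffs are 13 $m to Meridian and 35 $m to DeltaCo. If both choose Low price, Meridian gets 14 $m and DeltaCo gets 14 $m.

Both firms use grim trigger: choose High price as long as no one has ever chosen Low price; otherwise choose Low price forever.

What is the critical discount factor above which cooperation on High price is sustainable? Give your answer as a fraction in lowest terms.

4/21

31/(1−δ) ≥ 35 + 14δ/(1−δ)
31 ≥ 35 − 21δ
δ ≥ 4/21.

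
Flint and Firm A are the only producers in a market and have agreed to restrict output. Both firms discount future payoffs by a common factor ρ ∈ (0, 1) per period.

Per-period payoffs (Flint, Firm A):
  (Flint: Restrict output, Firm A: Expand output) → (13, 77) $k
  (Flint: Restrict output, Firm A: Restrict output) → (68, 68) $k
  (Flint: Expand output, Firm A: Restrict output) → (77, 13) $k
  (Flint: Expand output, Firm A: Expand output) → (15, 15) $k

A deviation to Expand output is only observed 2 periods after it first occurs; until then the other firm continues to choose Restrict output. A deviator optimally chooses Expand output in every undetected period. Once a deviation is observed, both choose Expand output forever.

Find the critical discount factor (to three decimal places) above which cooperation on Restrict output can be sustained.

Deviating for the 2 undetected periods gains 77−68 = 9 per period over cooperation, then loses 68−15 = 53 per period forever once punishment starts.
Gain: 9(1 + ρ + … + ρ^1); loss: 53·ρ^2/(1−ρ).
No profitable deviation ⇔ 9(1−ρ^2) ≤ 53·ρ^2, i.e. ρ^2 ≥ 9/(9+53) = 9/62.
Hence ρ ≥ (9/62)^(1/2) ≈ 0.381.

0.381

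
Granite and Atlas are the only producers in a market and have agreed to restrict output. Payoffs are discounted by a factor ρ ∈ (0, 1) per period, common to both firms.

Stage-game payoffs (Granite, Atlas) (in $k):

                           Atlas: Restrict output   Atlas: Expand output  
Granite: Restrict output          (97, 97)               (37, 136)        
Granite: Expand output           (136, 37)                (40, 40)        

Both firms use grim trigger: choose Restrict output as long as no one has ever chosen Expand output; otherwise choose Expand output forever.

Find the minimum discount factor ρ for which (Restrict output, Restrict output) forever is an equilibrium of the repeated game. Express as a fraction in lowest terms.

Under grim trigger the critical discount factor is (T−C)/(T−P) with T = 136, C = 97, P = 40.
ρ* = (136−97)/(136−40) = 39/96 = 13/32.

13/32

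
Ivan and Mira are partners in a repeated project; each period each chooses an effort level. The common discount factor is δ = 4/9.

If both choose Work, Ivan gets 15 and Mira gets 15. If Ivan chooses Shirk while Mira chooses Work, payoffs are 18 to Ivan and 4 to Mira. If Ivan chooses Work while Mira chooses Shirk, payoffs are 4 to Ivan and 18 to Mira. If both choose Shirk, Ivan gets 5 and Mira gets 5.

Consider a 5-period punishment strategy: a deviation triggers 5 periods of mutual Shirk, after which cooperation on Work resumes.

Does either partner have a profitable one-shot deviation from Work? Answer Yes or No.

No

Comparing payoff streams over the 6 periods until play realigns: cooperate → 15(1+δ+…+δ^5); deviate → 18 + 5(δ+…+δ^5).
Cooperation is sustained iff (15−5)(δ+…+δ^5) ≥ 18−15.
δ+…+δ^5 = 4/9·(1−(4/9)^5)/(1−4/9) = 0.7861, and (18−15)/(15−5) = 0.3000.
0.7861 ≥ 0.3000, so cooperation is sustainable.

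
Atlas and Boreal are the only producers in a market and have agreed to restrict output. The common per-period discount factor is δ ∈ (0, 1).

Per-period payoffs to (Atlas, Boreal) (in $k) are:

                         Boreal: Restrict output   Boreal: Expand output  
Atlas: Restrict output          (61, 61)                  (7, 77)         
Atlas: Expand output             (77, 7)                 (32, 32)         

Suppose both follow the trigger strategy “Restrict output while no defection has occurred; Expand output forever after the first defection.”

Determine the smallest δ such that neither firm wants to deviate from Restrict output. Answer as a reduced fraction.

Cooperation forever yields 61 each period: 61/(1−δ).
Deviating yields 77 once, then 32 forever: 77 + 32δ/(1−δ).
No profitable deviation requires 61/(1−δ) ≥ 77 + 32δ/(1−δ).
Multiplying by (1−δ): 61 ≥ 77(1−δ) + 32δ = 77 − 45δ.
So 45δ ≥ 16, i.e. δ ≥ 16/45.

16/45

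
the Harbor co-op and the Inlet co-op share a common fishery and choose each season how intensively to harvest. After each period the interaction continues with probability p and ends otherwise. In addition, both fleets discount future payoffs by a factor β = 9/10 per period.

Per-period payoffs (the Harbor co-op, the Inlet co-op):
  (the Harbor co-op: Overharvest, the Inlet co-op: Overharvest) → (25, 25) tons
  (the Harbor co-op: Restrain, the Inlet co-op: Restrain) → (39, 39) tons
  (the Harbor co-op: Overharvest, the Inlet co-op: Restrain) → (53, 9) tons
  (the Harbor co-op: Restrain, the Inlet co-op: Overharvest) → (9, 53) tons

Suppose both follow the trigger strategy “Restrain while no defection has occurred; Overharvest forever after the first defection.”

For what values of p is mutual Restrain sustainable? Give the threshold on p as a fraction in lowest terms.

With continuation probability p and discount β, the effective per-period discount factor is βp.
Grim-trigger IC: βp ≥ (53−39)/(53−25) = 1/2.
So p ≥ (1/2)/(9/10) = 5/9.

5/9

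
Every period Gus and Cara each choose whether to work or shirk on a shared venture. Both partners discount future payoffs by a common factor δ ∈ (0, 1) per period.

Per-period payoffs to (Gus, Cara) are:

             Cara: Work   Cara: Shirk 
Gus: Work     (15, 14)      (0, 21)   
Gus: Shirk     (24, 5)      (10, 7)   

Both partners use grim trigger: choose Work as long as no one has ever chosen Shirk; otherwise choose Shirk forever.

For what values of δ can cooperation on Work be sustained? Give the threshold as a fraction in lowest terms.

For Gus: deviation gain 24−15 = 9, per-period punishment loss 15−10 = 5. IC gives δ ≥ 9/14.
For Cara: gain 7, loss 7 per period, so δ ≥ 7/14 = 1/2.
The tighter constraint is Gus's, so cooperation needs δ ≥ 9/14.

9/14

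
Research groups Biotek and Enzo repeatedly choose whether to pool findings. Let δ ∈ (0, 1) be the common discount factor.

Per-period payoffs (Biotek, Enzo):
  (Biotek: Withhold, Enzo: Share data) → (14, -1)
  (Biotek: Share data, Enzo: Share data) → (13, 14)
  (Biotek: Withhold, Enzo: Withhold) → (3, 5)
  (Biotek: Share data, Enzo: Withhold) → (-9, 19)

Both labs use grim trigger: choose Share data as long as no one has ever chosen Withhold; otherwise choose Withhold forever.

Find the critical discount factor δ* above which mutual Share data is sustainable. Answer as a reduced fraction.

5/14

For Biotek: deviation gain 14−13 = 1, per-period punishment loss 13−3 = 10. IC gives δ ≥ 1/11.
For Enzo: gain 5, loss 9 per period, so δ ≥ 5/14.
The tighter constraint is Enzo's, so cooperation needs δ ≥ 5/14.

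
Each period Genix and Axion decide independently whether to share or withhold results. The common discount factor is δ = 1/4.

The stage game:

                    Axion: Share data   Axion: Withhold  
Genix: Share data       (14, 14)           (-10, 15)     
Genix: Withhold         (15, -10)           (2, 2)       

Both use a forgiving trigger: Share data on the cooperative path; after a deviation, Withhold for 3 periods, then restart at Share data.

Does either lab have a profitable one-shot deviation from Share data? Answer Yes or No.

No

IC: δ+…+δ^3 ≥ (15−14)/(14−2) = 1/12.
At δ = 1/4: partial sum = 0.3281 ≥ 0.0833. Cooperation sustainable.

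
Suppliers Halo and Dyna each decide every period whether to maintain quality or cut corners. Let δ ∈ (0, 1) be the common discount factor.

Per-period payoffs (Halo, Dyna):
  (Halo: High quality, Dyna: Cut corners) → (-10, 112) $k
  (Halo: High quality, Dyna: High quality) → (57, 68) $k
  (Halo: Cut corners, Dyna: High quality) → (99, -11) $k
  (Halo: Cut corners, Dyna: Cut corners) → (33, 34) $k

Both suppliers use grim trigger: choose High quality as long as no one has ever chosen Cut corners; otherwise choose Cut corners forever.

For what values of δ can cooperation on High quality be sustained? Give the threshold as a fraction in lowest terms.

7/11

Halo's threshold: (99−57)/(99−33) = 7/11.
Dyna's threshold: (112−68)/(112−34) = 22/39.
7/11 > 22/39, so Halo binds and δ* = 7/11.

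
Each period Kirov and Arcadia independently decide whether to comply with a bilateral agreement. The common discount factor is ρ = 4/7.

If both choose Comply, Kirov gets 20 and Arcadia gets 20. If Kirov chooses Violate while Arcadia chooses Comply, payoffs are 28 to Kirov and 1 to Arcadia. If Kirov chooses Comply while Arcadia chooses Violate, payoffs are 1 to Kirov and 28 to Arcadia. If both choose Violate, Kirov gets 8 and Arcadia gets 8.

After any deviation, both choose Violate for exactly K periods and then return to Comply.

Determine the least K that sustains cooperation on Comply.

2

Need Σ_{k=1}^{K} ρ^k ≥ (28−20)/(20−8) = 0.6667 at ρ = 4/7.
At K = 1 the sum is 0.5714 < 0.6667; at K = 2 it is 0.8980 ≥ 0.6667.
So the minimum punishment length is K = 2.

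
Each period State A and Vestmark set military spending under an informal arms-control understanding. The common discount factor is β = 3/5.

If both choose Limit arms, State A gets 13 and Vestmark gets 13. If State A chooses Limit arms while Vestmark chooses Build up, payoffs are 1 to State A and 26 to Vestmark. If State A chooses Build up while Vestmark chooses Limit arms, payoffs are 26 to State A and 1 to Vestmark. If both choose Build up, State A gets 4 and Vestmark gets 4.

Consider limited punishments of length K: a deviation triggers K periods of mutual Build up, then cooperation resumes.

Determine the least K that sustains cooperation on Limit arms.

No profitable deviation requires (13−4)(β+…+β^K) ≥ 26−13, i.e. β+…+β^K ≥ 13/9 ≈ 1.4444.
With β = 3/5, the partial sums are K=1: 0.6000, K=2: 0.9600, …, K=5: 1.3834, K=6: 1.4300, K=7: 1.4580.
K = 7 is the first length at which the sum reaches 1.4444.

7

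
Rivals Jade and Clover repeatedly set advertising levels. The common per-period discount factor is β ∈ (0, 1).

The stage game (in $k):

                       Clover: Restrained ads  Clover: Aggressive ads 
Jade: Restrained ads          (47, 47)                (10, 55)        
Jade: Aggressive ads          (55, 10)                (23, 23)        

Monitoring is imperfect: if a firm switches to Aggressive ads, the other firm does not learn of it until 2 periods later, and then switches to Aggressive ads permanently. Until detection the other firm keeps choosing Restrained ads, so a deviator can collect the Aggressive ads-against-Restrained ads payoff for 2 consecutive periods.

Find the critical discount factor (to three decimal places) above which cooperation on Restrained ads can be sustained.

0.500

A deviator earns 55 for 2 periods, then 23 forever; cooperating earns 47 forever. Multiplying the IC by (1−β):
47 ≥ 55(1−β^2) + 23β^2, so 32·β^2 ≥ 8 and β^2 ≥ 1/4.
β ≥ (1/4)^(1/2) ≈ 0.500.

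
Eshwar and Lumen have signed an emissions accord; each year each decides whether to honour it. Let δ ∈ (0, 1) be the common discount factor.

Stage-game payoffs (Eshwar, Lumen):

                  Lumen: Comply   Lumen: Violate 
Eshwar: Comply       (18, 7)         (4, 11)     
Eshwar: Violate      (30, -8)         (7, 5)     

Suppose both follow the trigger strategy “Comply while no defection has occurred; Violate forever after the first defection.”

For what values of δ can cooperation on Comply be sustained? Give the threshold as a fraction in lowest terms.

Eshwar's threshold: (30−18)/(30−7) = 12/23.
Lumen's threshold: (11−7)/(11−5) = 2/3.
12/23 < 2/3, so Lumen binds and δ* = 2/3.

2/3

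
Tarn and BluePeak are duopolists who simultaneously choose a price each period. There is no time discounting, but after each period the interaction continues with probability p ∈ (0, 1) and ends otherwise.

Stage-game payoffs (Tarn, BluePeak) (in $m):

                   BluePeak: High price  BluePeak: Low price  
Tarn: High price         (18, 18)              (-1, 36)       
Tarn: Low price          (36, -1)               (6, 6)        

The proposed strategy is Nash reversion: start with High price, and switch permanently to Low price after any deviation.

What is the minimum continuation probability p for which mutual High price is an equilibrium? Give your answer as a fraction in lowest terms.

Expected cooperation value is 18 + p·18 + p²·18 + … = 18/(1−p); deviation gives 36 + p·6/(1−p).
18 ≥ 36(1−p) + 6p ⇒ 30p ≥ 18 ⇒ p ≥ 18/30 = 3/5.

3/5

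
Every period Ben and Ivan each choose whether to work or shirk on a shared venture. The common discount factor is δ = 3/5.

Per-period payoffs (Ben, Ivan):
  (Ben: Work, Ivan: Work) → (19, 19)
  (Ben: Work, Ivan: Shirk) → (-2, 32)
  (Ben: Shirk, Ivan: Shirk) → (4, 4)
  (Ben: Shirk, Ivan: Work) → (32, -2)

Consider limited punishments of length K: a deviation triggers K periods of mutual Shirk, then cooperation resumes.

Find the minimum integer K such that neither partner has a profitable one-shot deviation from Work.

2

No profitable deviation requires (19−4)(δ+…+δ^K) ≥ 32−19, i.e. δ+…+δ^K ≥ 13/15 ≈ 0.8667.
With δ = 3/5, the partial sums are K=1: 0.6000, K=2: 0.9600.
K = 2 is the first length at which the sum reaches 0.8667.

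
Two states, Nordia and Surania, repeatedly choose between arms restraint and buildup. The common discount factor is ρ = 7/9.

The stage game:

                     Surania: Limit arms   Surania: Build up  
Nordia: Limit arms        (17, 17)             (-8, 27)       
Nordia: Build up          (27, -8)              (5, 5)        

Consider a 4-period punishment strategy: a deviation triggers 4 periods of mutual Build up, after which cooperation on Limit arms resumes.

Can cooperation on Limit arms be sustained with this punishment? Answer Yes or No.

Yes

A one-shot deviation gives 27 now, then 5 for 4 periods, then back to 17.
Gain from deviating: (27−17) today; loss: (17−5) in each of the next 4 periods.
No-deviation condition: (17−5)(ρ+…+ρ^4) ≥ 27−17, i.e. ρ+…+ρ^4 ≥ 5/6.
At ρ = 7/9: ρ+…+ρ^4 = 2.2192 ≥ 0.8333.
So cooperation is sustainable.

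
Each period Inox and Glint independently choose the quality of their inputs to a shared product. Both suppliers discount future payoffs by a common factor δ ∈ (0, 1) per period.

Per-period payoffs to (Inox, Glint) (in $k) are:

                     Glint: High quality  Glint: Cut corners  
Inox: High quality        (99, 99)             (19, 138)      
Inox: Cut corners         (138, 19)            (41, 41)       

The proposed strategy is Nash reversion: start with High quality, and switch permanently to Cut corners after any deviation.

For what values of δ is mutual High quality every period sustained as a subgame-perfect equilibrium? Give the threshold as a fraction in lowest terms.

Cooperation forever yields 99 each period: 99/(1−δ).
Deviating yields 138 once, then 41 forever: 138 + 41δ/(1−δ).
No profitable deviation requires 99/(1−δ) ≥ 138 + 41δ/(1−δ).
Multiplying by (1−δ): 99 ≥ 138(1−δ) + 41δ = 138 − 97δ.
So 97δ ≥ 39, i.e. δ ≥ 39/97.

39/97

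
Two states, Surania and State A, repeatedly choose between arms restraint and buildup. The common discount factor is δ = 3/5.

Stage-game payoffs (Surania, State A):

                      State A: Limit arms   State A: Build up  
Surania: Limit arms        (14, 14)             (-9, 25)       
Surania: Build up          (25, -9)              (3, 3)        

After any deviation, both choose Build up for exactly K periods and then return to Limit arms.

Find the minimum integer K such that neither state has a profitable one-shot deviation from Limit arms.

3

Need Σ_{k=1}^{K} δ^k ≥ (25−14)/(14−3) = 1.0000 at δ = 3/5.
At K = 2 the sum is 0.9600 < 1.0000; at K = 3 it is 1.1760 ≥ 1.0000.
So the minimum punishment length is K = 3.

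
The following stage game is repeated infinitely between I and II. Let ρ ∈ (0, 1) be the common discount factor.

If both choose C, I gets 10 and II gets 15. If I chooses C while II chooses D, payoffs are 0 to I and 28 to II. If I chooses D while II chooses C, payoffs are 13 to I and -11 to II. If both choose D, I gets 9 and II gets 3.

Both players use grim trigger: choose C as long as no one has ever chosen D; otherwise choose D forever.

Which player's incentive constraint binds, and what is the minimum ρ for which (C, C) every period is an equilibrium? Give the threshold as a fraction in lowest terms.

I: cooperation gives 10 each period; deviation gives 13 once then 9 forever.
  10/(1−ρ) ≥ 13 + 9ρ/(1−ρ) ⇒ ρ ≥ 3/4.
II: cooperation gives 15 each period; deviation gives 28 once then 3 forever.
  ρ ≥ 13/25.
Both must hold, so the binding constraint is I's: ρ ≥ 3/4.

I; ρ ≥ 3/4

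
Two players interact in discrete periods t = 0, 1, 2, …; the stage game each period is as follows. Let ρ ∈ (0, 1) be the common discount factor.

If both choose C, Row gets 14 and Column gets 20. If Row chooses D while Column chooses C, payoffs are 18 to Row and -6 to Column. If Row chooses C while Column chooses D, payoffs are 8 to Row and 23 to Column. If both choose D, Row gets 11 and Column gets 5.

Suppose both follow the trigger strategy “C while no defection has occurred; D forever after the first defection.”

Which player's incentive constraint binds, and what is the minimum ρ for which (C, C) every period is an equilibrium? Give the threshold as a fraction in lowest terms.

Row: cooperation gives 14 each period; deviation gives 18 once then 11 forever.
  14/(1−ρ) ≥ 18 + 11ρ/(1−ρ) ⇒ ρ ≥ 4/7.
Column: cooperation gives 20 each period; deviation gives 23 once then 5 forever.
  ρ ≥ 3/18 = 1/6.
Both must hold, so the binding constraint is Row's: ρ ≥ 4/7.

Row; ρ ≥ 4/7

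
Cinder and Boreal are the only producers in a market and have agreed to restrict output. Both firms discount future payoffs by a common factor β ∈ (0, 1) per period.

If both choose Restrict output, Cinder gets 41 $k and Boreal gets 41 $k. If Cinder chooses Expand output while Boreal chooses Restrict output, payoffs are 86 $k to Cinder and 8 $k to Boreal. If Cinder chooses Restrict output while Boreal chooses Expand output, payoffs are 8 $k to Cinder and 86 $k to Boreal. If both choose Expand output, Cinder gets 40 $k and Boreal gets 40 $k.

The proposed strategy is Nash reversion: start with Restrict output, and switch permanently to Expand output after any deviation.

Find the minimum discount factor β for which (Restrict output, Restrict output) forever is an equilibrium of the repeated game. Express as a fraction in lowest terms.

41/(1−β) ≥ 86 + 40β/(1−β)
41 ≥ 86 − 46β
β ≥ 45/46.

45/46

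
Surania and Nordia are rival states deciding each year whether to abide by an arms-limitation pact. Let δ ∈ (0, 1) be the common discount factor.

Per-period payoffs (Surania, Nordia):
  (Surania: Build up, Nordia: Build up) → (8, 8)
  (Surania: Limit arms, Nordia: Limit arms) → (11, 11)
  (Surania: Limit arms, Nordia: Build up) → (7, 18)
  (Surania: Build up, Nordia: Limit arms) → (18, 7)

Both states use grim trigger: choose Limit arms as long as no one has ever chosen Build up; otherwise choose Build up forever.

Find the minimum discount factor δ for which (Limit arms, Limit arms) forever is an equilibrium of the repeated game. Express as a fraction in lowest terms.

7/10

Under grim trigger the critical discount factor is (T−C)/(T−P) with T = 18, C = 11, P = 8.
δ* = (18−11)/(18−8) = 7/10.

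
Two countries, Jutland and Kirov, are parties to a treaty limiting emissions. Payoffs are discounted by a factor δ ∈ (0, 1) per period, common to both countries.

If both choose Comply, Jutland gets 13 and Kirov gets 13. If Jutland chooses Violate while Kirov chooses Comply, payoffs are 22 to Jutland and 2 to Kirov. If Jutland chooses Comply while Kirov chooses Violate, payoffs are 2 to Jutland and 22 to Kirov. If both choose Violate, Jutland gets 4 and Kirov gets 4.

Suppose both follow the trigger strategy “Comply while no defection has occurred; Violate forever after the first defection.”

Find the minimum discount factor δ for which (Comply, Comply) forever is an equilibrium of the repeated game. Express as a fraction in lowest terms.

Under grim trigger the critical discount factor is (T−C)/(T−P) with T = 22, C = 13, P = 4.
δ* = (22−13)/(22−4) = 9/18 = 1/2.

1/2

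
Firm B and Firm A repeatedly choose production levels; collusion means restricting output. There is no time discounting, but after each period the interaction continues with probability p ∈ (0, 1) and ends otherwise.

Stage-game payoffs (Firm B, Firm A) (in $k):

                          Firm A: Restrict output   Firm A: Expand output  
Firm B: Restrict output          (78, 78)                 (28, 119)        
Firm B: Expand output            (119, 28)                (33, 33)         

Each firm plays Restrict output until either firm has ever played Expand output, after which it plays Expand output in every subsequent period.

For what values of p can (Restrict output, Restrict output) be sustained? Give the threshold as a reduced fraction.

41/86

Expected cooperation value is 78 + p·78 + p²·78 + … = 78/(1−p); deviation gives 119 + p·33/(1−p).
78 ≥ 119(1−p) + 33p ⇒ 86p ≥ 41 ⇒ p ≥ 41/86.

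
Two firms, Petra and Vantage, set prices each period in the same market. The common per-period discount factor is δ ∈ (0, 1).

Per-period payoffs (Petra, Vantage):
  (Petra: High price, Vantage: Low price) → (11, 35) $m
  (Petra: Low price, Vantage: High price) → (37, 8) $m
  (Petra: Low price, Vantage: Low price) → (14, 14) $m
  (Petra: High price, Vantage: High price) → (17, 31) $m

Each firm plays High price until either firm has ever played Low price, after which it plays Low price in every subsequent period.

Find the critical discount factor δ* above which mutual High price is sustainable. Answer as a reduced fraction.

20/23

For Petra: deviation gain 37−17 = 20, per-period punishment loss 17−14 = 3. IC gives δ ≥ 20/23.
For Vantage: gain 4, loss 17 per period, so δ ≥ 4/21.
The tighter constraint is Petra's, so cooperation needs δ ≥ 20/23.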